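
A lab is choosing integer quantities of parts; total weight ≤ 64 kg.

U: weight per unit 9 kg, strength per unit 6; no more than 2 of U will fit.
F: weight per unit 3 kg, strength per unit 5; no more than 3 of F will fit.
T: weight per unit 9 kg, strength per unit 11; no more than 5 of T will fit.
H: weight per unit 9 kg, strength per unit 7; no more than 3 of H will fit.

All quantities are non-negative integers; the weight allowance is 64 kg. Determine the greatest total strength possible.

77

Take 3×F, 5×T, and 1×H: weight 63 ≤ 64, strength 3·5 + 5·11 + 1·7 = 77.
F has the best ratio (5/3) and is taken to its limit of 3; remaining capacity is filled optimally with the others.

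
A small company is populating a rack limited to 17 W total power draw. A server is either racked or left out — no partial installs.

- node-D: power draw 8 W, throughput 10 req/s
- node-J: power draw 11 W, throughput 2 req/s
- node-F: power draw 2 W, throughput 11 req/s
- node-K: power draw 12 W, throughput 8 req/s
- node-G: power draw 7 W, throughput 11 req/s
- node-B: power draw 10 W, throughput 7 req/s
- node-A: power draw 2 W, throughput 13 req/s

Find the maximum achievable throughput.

35

Allowing fractional choices, the relaxed optimum would be about 42.5, but servers are indivisible.
node-D + node-G + node-A: power draw 8 + 7 + 2 = 17 ≤ 17, throughput 10 + 11 + 13 = 34.
node-F + node-G + node-A: power draw 2 + 7 + 2 = 11 ≤ 17, throughput 11 + 11 + 13 = 35.
node-D + node-F + node-A: power draw 8 + 2 + 2 = 12 ≤ 17, throughput 10 + 11 + 13 = 34.
Best is node-F, node-G, and node-A with total throughput 35.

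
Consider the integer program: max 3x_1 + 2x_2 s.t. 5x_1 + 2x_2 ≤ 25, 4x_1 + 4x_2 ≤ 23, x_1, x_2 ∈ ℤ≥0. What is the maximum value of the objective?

(x_1,x_2)=(5,0): 5·5+2·0=25≤25, 4·5+4·0=20≤23, objective 15.
(x_1,x_2)=(4,1): 5·4+2·1=22≤25, 4·4+4·1=20≤23, objective 14.
(x_1,x_2)=(3,2): 5·3+2·2=19≤25, 4·3+4·2=20≤23, objective 13.
The best lattice point is (5,0), giving 15.

15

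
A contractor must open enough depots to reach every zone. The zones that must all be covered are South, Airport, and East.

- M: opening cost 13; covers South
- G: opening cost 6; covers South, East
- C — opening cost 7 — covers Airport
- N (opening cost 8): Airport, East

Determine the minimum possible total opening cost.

13

Choose G and C: together they cover South, Airport, East — every zone.
Total opening cost: 6 + 7 = 13.
No cover costs less than 13.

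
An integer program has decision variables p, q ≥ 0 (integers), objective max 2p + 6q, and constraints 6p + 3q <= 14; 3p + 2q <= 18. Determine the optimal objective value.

24

(p,q)=(0,4) is feasible, giving 24.
(p,q)=(0,3) is feasible, giving 18.
No feasible integer point exceeds 24.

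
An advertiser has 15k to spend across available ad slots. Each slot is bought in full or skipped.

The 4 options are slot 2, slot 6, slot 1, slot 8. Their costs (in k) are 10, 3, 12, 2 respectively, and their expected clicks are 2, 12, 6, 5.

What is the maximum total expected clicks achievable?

19

Allowing fractional choices, the relaxed optimum would be about 22.0, but ad slots are indivisible.
slot 6 + slot 1: cost 3 + 12 = 15 ≤ 15, expected clicks 12 + 6 = 18.
slot 2 + slot 6 + slot 8: cost 10 + 3 + 2 = 15 ≤ 15, expected clicks 2 + 12 + 5 = 19.
Best is slot 2, slot 6, and slot 8 with total expected clicks 19.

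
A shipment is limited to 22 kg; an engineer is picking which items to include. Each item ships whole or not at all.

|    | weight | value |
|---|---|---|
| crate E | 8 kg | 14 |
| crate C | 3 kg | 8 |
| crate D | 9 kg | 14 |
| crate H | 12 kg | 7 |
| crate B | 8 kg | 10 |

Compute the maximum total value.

36

Take crate E, crate C, and crate D: weight 8 + 3 + 9 = 20 ≤ 22, value 14 + 8 + 14 = 36.
No other feasible combination does better.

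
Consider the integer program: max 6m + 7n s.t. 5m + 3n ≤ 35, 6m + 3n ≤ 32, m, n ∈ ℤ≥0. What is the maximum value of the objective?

70

The continuous relaxation peaks at (0, 10.7) with value 74.67; rounding to a feasible lattice point costs some objective.
(m,n)=(0,10) is feasible, giving 70.
(m,n)=(0,9) is feasible, giving 63.
The best lattice point is (0,10), giving 70.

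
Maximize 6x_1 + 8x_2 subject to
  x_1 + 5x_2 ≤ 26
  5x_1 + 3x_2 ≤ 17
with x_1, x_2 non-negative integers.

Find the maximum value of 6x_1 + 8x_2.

Relaxing integrality, the LP optimum is 43.00 at (x_1,x_2) = (0.318, 5.14), which is not an integer point.
(x_1,x_2)=(0,5) is feasible, giving 40.
(x_1,x_2)=(1,4) is feasible, giving 38.
(x_1,x_2)=(0,4) is feasible, giving 32.
The best lattice point is (0,5), giving 40.

40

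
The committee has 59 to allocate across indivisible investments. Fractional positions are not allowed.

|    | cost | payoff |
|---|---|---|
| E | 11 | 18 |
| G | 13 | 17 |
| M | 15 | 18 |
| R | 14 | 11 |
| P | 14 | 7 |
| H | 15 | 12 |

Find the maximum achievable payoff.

Allowing fractional choices, the relaxed optimum would be about 68.9, but investments are indivisible.
E + G + M + H: cost 11 + 13 + 15 + 15 = 54 ≤ 59, payoff 18 + 17 + 18 + 12 = 65.
E + G + M + R: cost 11 + 13 + 15 + 14 = 53 ≤ 59, payoff 18 + 17 + 18 + 11 = 64.
Best is E, G, M, and H with total payoff 65.

65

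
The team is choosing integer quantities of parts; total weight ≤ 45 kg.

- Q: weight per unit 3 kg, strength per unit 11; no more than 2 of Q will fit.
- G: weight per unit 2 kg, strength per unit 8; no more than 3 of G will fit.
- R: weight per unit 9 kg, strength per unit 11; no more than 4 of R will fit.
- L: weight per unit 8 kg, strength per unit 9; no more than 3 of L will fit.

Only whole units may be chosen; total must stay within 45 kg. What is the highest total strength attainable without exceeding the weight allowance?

84

Take 2×Q, 3×G, 1×R, and 3×L: weight 45 ≤ 45, strength 2·11 + 3·8 + 1·11 + 3·9 = 84.
G has the best ratio (8/2) and is taken to its limit of 3; remaining capacity is filled optimally with the others.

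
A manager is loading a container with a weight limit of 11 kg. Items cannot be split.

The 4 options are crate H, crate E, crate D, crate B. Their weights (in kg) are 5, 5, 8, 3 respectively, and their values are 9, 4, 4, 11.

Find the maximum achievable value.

Take crate H and crate B: weight 5 + 3 = 8 ≤ 11, value 9 + 11 = 20.
No other feasible combination does better.

20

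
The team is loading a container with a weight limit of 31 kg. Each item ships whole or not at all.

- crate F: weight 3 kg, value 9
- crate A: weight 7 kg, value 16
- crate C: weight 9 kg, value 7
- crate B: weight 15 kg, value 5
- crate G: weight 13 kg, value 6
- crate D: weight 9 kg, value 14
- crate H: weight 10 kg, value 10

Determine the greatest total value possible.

49

This is an integer program with binary decision variables.
Take crate F, crate A, crate D, and crate H: weight 3 + 7 + 9 + 10 = 29 ≤ 31, value 9 + 16 + 14 + 10 = 49.
No other feasible combination does better.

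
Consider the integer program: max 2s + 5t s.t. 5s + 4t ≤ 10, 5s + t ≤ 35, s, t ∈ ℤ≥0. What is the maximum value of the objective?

Relaxing integrality, the LP optimum is 12.50 at (s,t) = (0, 2.5), which is not an integer point.
(s,t)=(0,2): 5·0+4·2=8≤10, 5·0+1·2=2≤35, objective 10.
(s,t)=(1,1): 5·1+4·1=9≤10, 5·1+1·1=6≤35, objective 7.
The best lattice point is (0,2), giving 10.

10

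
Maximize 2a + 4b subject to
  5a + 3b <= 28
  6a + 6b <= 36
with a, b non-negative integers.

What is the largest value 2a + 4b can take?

(a,b)=(0,6): 5·0+3·6=18≤28, 6·0+6·6=36≤36, objective 24.
(a,b)=(1,5): 5·1+3·5=20≤28, 6·1+6·5=36≤36, objective 22.
(a,b)=(0,5): 5·0+3·5=15≤28, 6·0+6·5=30≤36, objective 20.
The best lattice point is (0,6), giving 24.

24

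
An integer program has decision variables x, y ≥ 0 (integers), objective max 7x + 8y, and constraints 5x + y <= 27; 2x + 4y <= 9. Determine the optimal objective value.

Relaxing integrality, the LP optimum is 31.50 at (x,y) = (4.5, 0), which is not an integer point.
(x,y)=(4,0): 5·4+1·0=20≤27, 2·4+4·0=8≤9, objective 28.
(x,y)=(3,0): 5·3+1·0=15≤27, 2·3+4·0=6≤9, objective 21.
Maximum is 28 at (x,y)=(4,0).

28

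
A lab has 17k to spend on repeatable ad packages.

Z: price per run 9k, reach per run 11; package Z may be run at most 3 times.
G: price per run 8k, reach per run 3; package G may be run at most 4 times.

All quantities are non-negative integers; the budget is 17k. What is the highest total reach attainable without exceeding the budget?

14

1×Z and 1×G: price 17 ≤ 17, reach 1·11 + 1·3 = 14.
1×Z: price 9 ≤ 17, reach 1·11 = 11.
Best is 14.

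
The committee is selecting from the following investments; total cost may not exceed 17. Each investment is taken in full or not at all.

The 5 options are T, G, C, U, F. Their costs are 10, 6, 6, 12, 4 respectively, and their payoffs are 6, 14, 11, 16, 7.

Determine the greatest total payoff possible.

This is a 0-1 knapsack instance.
Allowing fractional choices, the relaxed optimum would be about 33.3, but investments are indivisible.
G + C + F: cost 6 + 6 + 4 = 16 ≤ 17, payoff 14 + 11 + 7 = 32.
U + F: cost 12 + 4 = 16 ≤ 17, payoff 16 + 7 = 23.
G + C: cost 6 + 6 = 12 ≤ 17, payoff 14 + 11 = 25.
Best is G, C, and F with total payoff 32.

32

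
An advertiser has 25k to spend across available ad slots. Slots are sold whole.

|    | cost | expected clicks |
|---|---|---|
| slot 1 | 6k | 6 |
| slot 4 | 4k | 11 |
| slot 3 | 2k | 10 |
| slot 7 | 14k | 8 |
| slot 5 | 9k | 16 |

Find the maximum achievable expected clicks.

43

Allowing fractional choices, the relaxed optimum would be about 45.3, but ad slots are indivisible.
slot 1 + slot 4 + slot 3 + slot 5: cost 6 + 4 + 2 + 9 = 21 ≤ 25, expected clicks 6 + 11 + 10 + 16 = 43.
slot 4 + slot 3 + slot 5: cost 4 + 2 + 9 = 15 ≤ 25, expected clicks 11 + 10 + 16 = 37.
slot 3 + slot 7 + slot 5: cost 2 + 14 + 9 = 25 ≤ 25, expected clicks 10 + 8 + 16 = 34.
Best is slot 1, slot 4, slot 3, and slot 5 with total expected clicks 43.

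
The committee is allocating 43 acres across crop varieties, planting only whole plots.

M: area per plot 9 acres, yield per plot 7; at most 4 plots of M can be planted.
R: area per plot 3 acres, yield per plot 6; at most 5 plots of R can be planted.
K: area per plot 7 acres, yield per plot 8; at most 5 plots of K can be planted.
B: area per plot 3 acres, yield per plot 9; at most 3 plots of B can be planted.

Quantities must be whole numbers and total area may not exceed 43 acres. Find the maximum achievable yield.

75

This is a bounded integer knapsack.
4×R, 3×K, and 3×B: area 42 ≤ 43, yield 4·6 + 3·8 + 3·9 = 75.
5×R, 2×K, and 3×B: area 38 ≤ 43, yield 5·6 + 2·8 + 3·9 = 73.
Best is 75.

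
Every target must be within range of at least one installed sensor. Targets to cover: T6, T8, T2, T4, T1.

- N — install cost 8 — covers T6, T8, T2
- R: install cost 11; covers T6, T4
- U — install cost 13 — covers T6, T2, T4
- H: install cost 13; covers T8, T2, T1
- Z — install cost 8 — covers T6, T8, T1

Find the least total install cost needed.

Choose U and Z: together they cover T6, T8, T2, T4, T1 — every target.
Total install cost: 13 + 8 = 21.

21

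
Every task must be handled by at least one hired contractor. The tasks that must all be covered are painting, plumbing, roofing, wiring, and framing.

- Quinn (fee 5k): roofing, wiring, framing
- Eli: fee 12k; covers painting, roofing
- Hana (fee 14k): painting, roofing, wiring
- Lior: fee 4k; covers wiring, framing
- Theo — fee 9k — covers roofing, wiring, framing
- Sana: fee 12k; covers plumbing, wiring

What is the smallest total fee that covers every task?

28

Choose Eli, Lior, and Sana: together they cover painting, plumbing, roofing, wiring, framing — every task.
Total fee: 12 + 4 + 12 = 28.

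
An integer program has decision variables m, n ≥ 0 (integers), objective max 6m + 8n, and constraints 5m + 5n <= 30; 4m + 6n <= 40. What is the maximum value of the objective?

48

(m,n)=(0,6): 5·0+5·6=30≤30, 4·0+6·6=36≤40, objective 48.
(m,n)=(1,5): 5·1+5·5=30≤30, 4·1+6·5=34≤40, objective 46.
(m,n)=(0,5): 5·0+5·5=25≤30, 4·0+6·5=30≤40, objective 40.
Maximum is 48 at (m,n)=(0,6).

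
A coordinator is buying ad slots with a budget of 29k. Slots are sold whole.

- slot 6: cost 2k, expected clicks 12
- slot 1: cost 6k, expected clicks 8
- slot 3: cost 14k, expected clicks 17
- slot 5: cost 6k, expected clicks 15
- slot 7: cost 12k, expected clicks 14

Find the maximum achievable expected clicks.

52

Allowing fractional choices, the relaxed optimum would be about 53.2, but ad slots are indivisible.
slot 6 + slot 1 + slot 3 + slot 5: cost 2 + 6 + 14 + 6 = 28 ≤ 29, expected clicks 12 + 8 + 17 + 15 = 52.
slot 6 + slot 1 + slot 5 + slot 7: cost 2 + 6 + 6 + 12 = 26 ≤ 29, expected clicks 12 + 8 + 15 + 14 = 49.
slot 6 + slot 3 + slot 5: cost 2 + 14 + 6 = 22 ≤ 29, expected clicks 12 + 17 + 15 = 44.
Best is slot 6, slot 1, slot 3, and slot 5 with total expected clicks 52.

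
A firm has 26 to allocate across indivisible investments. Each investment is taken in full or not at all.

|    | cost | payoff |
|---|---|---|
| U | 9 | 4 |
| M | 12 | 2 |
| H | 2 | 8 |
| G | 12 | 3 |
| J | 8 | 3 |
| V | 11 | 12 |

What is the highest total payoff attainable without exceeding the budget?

Take U, H, and V: cost 9 + 2 + 11 = 22 ≤ 26, payoff 4 + 8 + 12 = 24.
No other feasible combination does better.

24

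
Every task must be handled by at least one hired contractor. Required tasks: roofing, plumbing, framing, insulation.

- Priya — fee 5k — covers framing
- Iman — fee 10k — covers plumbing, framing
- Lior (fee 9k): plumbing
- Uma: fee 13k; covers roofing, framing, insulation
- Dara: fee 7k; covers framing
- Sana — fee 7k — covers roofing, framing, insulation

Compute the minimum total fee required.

16

Choose Lior and Sana: together they cover roofing, plumbing, framing, insulation — every task.
Total fee: 9 + 7 = 16.
No cover costs less than 16.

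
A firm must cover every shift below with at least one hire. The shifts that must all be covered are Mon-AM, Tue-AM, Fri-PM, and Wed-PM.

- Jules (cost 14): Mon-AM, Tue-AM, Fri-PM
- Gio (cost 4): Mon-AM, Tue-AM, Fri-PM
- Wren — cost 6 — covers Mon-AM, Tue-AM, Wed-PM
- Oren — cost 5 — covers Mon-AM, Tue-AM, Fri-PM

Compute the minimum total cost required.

10

Choose Gio and Wren: together they cover Mon-AM, Tue-AM, Fri-PM, Wed-PM — every shift.
Total cost: 4 + 6 = 10.
No cover costs less than 10.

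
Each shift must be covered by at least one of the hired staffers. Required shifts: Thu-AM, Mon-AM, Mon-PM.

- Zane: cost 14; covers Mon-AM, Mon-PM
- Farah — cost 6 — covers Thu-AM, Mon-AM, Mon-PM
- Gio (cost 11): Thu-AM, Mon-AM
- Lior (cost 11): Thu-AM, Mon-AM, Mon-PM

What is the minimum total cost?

Farah alone covers Thu-AM, Mon-AM, Mon-PM — every shift.
Total cost: 6.
No cover costs less than 6.

6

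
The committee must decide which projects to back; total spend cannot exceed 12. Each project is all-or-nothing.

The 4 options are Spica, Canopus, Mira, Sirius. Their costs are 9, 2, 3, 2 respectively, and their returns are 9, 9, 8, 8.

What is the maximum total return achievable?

Allowing fractional choices, the relaxed optimum would be about 30.0, but projects are indivisible.
Spica + Canopus: cost 9 + 2 = 11 ≤ 12, return 9 + 9 = 18.
Canopus + Sirius: cost 2 + 2 = 4 ≤ 12, return 9 + 8 = 17.
Canopus + Mira + Sirius: cost 2 + 3 + 2 = 7 ≤ 12, return 9 + 8 + 8 = 25.
Best is Canopus, Mira, and Sirius with total return 25.

25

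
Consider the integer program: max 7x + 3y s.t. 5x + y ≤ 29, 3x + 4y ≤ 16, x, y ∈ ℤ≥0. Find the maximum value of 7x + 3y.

(x,y)=(5,0) is feasible, giving 35.
(x,y)=(4,1) is feasible, giving 31.
(x,y)=(4,0) is feasible, giving 28.
The best lattice point is (5,0), giving 35.

35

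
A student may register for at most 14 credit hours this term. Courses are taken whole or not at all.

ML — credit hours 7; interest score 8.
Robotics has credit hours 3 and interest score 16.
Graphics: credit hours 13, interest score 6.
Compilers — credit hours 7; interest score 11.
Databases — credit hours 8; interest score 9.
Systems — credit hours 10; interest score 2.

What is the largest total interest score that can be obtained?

This is an integer program with binary decision variables.
Allowing fractional choices, the relaxed optimum would be about 31.6, but courses are indivisible.
Robotics + Databases: credit hours 3 + 8 = 11 ≤ 14, interest score 16 + 9 = 25.
Robotics + Compilers: credit hours 3 + 7 = 10 ≤ 14, interest score 16 + 11 = 27.
Best is Robotics and Compilers with total interest score 27.

27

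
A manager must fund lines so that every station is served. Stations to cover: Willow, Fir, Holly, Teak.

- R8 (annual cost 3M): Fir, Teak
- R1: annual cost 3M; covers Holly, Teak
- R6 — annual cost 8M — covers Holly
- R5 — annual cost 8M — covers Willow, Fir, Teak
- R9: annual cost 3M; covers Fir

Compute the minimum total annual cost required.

The greedy cost-per-new-station heuristic would pick R8, R1, and R5 for 14, but a cheaper cover exists.
Choose R1 and R5: together they cover Willow, Fir, Holly, Teak — every station.
Total annual cost: 3 + 8 = 11.
No cover costs less than 11.

11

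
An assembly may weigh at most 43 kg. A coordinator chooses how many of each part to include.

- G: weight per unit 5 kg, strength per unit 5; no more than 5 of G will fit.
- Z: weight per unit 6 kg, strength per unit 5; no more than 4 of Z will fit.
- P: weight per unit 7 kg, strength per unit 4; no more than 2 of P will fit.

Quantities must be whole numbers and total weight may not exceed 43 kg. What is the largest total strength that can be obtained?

40

G has the best ratio (5/5); taking only G gives at most 5×5 = 25 (stopped by the supply cap of 5).
Mixing does better — 5×G and 3×Z: weight 43 ≤ 43, strength 5·5 + 3·5 = 40.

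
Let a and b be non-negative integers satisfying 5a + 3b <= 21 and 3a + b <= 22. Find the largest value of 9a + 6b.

(a,b)=(0,7): 5·0+3·7=21≤21, 3·0+1·7=7≤22, objective 42.
(a,b)=(0,6): 5·0+3·6=18≤21, 3·0+1·6=6≤22, objective 36.
Maximum is 42 at (a,b)=(0,7).

42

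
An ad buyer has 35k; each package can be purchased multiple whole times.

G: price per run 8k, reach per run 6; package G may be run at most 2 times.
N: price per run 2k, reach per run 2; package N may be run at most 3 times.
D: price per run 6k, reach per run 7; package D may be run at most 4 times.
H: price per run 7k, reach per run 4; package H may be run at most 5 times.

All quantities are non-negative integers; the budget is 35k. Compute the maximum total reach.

Take 2×N, 4×D, and 1×H: price 35 ≤ 35, reach 2·2 + 4·7 + 1·4 = 36.
D has the best ratio (7/6) and is taken to its limit of 4; remaining capacity is filled optimally with the others.

36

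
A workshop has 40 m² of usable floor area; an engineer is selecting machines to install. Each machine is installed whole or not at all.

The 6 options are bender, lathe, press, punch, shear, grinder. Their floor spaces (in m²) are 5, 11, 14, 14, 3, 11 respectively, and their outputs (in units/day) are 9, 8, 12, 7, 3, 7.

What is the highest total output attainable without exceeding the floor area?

Allowing fractional choices, the relaxed optimum would be about 36.5, but machines are indivisible.
bender + press + shear + grinder: floor space 5 + 14 + 3 + 11 = 33 ≤ 40, output 9 + 12 + 3 + 7 = 31.
bender + press + punch + shear: floor space 5 + 14 + 14 + 3 = 36 ≤ 40, output 9 + 12 + 7 + 3 = 31.
bender + lathe + press + shear: floor space 5 + 11 + 14 + 3 = 33 ≤ 40, output 9 + 8 + 12 + 3 = 32.
Best is bender, lathe, press, and shear with total output 32.

32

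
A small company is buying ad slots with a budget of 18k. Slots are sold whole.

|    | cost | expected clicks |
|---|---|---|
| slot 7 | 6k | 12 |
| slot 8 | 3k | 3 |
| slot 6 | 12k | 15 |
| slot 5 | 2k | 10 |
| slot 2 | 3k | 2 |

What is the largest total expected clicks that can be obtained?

28

slot 7 + slot 8 + slot 5 + slot 2: cost 6 + 3 + 2 + 3 = 14 ≤ 18, expected clicks 12 + 3 + 10 + 2 = 27.
slot 8 + slot 6 + slot 5: cost 3 + 12 + 2 = 17 ≤ 18, expected clicks 3 + 15 + 10 = 28.
slot 6 + slot 5 + slot 2: cost 12 + 2 + 3 = 17 ≤ 18, expected clicks 15 + 10 + 2 = 27.
Best is slot 8, slot 6, and slot 5 with total expected clicks 28.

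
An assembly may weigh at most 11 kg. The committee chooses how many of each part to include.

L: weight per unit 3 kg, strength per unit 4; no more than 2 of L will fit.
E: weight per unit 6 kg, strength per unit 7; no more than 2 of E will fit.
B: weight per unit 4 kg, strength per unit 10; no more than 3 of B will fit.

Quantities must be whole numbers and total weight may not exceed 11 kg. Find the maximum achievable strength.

This is a bounded integer knapsack.
Take 1×L and 2×B: weight 11 ≤ 11, strength 1·4 + 2·10 = 24.
No other integer combination yields more.

24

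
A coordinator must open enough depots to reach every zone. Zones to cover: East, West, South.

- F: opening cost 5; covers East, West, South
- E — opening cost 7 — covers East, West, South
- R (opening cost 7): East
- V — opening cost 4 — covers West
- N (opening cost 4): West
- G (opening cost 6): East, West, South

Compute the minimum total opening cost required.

This is an integer covering problem.
F alone covers East, West, South — every zone.
Total opening cost: 5.

5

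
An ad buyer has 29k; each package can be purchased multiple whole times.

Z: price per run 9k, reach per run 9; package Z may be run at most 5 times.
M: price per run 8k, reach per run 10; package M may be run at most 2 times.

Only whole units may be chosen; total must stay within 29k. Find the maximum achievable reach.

1×Z and 2×M: price 25 ≤ 29, reach 1·9 + 2·10 = 29.
2×Z and 1×M: price 26 ≤ 29, reach 2·9 + 1·10 = 28.
Best is 29.

29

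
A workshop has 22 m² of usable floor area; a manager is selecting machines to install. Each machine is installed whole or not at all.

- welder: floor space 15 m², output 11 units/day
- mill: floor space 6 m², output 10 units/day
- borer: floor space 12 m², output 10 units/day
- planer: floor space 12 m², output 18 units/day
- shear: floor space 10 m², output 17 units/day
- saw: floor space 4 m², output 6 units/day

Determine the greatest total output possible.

35

mill + planer + saw: floor space 6 + 12 + 4 = 22 ≤ 22, output 10 + 18 + 6 = 34.
planer + shear: floor space 12 + 10 = 22 ≤ 22, output 18 + 17 = 35.
Best is planer and shear with total output 35.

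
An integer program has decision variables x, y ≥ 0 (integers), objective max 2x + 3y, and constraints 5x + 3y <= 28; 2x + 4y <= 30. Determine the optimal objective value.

The continuous relaxation peaks at (1.57, 6.71) with value 23.29; rounding to a feasible lattice point costs some objective.
(x,y)=(1,7): 5·1+3·7=26≤28, 2·1+4·7=30≤30, objective 23.
(x,y)=(2,6): 5·2+3·6=28≤28, 2·2+4·6=28≤30, objective 22.
(x,y)=(0,7): 5·0+3·7=21≤28, 2·0+4·7=28≤30, objective 21.
Maximum is 23 at (x,y)=(1,7).

23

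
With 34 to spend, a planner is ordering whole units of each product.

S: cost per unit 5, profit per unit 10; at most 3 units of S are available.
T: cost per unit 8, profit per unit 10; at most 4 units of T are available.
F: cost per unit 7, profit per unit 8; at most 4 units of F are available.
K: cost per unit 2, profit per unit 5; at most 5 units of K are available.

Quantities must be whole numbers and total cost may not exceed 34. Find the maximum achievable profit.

65

3×S, 1×F, and 5×K: cost 32 ≤ 34, profit 3·10 + 1·8 + 5·5 = 63.
3×S, 1×T, and 5×K: cost 33 ≤ 34, profit 3·10 + 1·10 + 5·5 = 65.
Best is 65.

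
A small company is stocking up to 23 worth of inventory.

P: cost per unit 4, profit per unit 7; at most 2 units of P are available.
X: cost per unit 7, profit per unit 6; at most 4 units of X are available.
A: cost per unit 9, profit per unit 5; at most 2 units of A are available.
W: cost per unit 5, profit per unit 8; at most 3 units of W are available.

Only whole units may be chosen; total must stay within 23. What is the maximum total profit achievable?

Take 2×P and 3×W: cost 23 ≤ 23, profit 2·7 + 3·8 = 38.
P has the best ratio (7/4) and is taken to its limit of 2; remaining capacity is filled optimally with the others.

38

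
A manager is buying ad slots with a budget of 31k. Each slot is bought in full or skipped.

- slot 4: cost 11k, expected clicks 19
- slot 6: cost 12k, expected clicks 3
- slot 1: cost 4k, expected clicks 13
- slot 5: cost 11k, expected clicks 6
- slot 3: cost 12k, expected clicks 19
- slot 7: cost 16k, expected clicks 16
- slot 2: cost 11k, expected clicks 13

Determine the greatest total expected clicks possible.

51

Take slot 4, slot 1, and slot 3: cost 11 + 4 + 12 = 27 ≤ 31, expected clicks 19 + 13 + 19 = 51.
No other feasible combination does better.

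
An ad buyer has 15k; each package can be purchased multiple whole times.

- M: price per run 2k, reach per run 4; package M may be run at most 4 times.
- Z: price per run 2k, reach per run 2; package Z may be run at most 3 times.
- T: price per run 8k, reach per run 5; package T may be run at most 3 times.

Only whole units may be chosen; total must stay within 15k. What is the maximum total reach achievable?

4×M and 2×Z: price 12 ≤ 15, reach 4·4 + 2·2 = 20.
4×M and 3×Z: price 14 ≤ 15, reach 4·4 + 3·2 = 22.
Best is 22.

22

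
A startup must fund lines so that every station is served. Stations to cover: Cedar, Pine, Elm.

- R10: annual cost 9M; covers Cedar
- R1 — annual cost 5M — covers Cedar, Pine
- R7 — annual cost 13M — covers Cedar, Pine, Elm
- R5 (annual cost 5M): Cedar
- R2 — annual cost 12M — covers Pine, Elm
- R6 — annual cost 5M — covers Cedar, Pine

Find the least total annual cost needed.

This is a weighted set-cover instance.
The greedy cost-per-new-station heuristic would pick R1 and R2 for 17, but a cheaper cover exists.
R7 alone covers Cedar, Pine, Elm — every station.
Total annual cost: 13.
No cover costs less than 13.

13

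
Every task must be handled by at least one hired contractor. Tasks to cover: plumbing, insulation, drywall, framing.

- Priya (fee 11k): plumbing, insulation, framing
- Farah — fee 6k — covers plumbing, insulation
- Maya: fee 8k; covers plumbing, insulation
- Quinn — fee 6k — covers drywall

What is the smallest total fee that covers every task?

17

The greedy cost-per-new-task heuristic would pick Farah, Quinn, and Priya for 23, but a cheaper cover exists.
Choose Priya and Quinn: together they cover plumbing, insulation, drywall, framing — every task.
Total fee: 11 + 6 = 17.
No cover costs less than 17.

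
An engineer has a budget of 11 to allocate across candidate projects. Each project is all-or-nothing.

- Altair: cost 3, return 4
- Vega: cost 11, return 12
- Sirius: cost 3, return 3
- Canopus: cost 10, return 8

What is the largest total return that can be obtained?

This is a 0-1 knapsack instance.
Canopus: cost 10 ≤ 11, return 8.
Vega: cost 11 ≤ 11, return 12.
Altair + Sirius: cost 3 + 3 = 6 ≤ 11, return 4 + 3 = 7.
Best is Vega with total return 12.

12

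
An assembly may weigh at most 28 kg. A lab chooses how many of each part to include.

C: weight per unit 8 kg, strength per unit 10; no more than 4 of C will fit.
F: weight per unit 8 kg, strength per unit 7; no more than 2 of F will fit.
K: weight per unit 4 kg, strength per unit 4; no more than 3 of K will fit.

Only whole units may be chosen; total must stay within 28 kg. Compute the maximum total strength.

C has the best ratio (10/8); taking only C gives at most 3×10 = 30 (stopped by the weight limit).
Mixing does better — 3×C and 1×K: weight 28 ≤ 28, strength 3·10 + 1·4 = 34.

34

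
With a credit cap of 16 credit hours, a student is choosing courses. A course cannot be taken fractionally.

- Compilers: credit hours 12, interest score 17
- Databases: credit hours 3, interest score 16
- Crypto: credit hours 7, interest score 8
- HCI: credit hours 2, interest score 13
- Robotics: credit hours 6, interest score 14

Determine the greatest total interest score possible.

43

Take Databases, HCI, and Robotics: credit hours 3 + 2 + 6 = 11 ≤ 16, interest score 16 + 13 + 14 = 43.
No other feasible combination does better.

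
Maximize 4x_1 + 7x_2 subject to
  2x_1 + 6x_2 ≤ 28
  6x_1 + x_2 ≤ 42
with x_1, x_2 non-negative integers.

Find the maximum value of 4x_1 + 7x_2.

(x_1,x_2)=(5,3) is feasible, giving 41.
(x_1,x_2)=(6,2) is feasible, giving 38.
(x_1,x_2)=(4,3) is feasible, giving 37.
(x_1,x_2)=(5,2) is feasible, giving 34.
Maximum is 41 at (x_1,x_2)=(5,3).

41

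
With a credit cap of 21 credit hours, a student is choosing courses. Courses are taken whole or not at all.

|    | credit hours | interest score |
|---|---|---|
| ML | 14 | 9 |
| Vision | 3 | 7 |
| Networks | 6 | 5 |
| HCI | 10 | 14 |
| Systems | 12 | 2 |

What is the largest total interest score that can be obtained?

This is a 0-1 knapsack instance.
Vision + Networks + HCI: credit hours 3 + 6 + 10 = 19 ≤ 21, interest score 7 + 5 + 14 = 26.
Vision + HCI: credit hours 3 + 10 = 13 ≤ 21, interest score 7 + 14 = 21.
Best is Vision, Networks, and HCI with total interest score 26.

26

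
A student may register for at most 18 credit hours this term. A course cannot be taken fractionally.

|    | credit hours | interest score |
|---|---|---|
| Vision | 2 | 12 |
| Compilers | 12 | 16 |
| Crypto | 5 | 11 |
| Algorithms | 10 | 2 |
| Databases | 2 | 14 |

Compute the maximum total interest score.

42

Vision + Crypto + Databases: credit hours 2 + 5 + 2 = 9 ≤ 18, interest score 12 + 11 + 14 = 37.
Compilers + Databases: credit hours 12 + 2 = 14 ≤ 18, interest score 16 + 14 = 30.
Vision + Compilers + Databases: credit hours 2 + 12 + 2 = 16 ≤ 18, interest score 12 + 16 + 14 = 42.
Best is Vision, Compilers, and Databases with total interest score 42.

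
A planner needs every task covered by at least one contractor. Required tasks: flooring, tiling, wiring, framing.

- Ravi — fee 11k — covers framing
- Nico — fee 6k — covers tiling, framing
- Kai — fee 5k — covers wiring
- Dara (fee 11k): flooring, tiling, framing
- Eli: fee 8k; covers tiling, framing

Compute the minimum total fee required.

16

The greedy cost-per-new-task heuristic would pick Nico, Kai, and Dara for 22, but a cheaper cover exists.
Choose Kai and Dara: together they cover flooring, tiling, wiring, framing — every task.
Total fee: 5 + 11 = 16.
No cover costs less than 16.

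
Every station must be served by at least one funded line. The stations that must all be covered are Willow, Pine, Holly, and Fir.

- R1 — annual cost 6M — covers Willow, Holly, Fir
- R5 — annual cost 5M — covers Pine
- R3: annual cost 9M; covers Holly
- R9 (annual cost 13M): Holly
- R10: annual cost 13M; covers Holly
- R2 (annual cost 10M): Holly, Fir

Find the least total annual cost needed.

11

Choose R1 and R5: together they cover Willow, Pine, Holly, Fir — every station.
Total annual cost: 6 + 5 = 11.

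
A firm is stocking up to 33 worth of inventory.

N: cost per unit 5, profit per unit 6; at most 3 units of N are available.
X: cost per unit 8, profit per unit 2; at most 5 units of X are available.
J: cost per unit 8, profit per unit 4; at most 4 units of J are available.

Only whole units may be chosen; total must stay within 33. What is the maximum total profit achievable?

This is a bounded integer knapsack.
N has the best ratio (6/5); taking only N gives at most 3×6 = 18 (stopped by the supply cap of 3).
Mixing does better — 3×N and 2×J: cost 31 ≤ 33, profit 3·6 + 2·4 = 26.

26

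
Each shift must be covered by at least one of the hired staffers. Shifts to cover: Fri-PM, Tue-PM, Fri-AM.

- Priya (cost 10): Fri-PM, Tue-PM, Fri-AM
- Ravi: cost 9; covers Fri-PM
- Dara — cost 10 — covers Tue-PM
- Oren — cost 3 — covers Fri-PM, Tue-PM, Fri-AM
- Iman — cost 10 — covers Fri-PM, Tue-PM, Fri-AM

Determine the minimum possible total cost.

This is an integer covering problem.
Oren alone covers Fri-PM, Tue-PM, Fri-AM — every shift.
Total cost: 3.
No cover costs less than 3.

3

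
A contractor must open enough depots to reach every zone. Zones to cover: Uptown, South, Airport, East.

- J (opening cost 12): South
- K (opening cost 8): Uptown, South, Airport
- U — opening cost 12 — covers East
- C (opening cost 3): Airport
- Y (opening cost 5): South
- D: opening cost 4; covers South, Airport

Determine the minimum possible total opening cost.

20

This is an integer covering problem.
The greedy cost-per-new-zone heuristic would pick D, K, and U for 24, but a cheaper cover exists.
Choose K and U: together they cover Uptown, South, Airport, East — every zone.
Total opening cost: 8 + 12 = 20.
No cover costs less than 20.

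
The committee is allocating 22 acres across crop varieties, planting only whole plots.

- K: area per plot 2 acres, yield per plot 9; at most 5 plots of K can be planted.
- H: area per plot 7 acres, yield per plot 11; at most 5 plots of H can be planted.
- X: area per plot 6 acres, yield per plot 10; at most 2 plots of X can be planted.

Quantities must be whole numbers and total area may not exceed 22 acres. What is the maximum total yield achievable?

65

Take 5×K and 2×X: area 22 ≤ 22, yield 5·9 + 2·10 = 65.
K has the best ratio (9/2) and is taken to its limit of 5; remaining capacity is filled optimally with the others.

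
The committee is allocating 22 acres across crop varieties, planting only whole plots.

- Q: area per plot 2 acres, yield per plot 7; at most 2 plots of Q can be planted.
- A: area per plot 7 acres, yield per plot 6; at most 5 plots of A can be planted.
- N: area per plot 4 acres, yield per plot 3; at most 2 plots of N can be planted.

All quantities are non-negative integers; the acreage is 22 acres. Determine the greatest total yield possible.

29

2×Q, 1×A, and 2×N: area 19 ≤ 22, yield 2·7 + 1·6 + 2·3 = 26.
2×Q, 2×A, and 1×N: area 22 ≤ 22, yield 2·7 + 2·6 + 1·3 = 29.
Best is 29.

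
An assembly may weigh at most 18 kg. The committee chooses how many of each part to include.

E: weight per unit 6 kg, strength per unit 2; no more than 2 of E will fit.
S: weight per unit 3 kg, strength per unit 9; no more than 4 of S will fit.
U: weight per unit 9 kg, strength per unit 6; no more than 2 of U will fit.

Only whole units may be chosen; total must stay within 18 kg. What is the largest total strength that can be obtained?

Take 1×E and 4×S: weight 18 ≤ 18, strength 1·2 + 4·9 = 38.
S has the best ratio (9/3) and is taken to its limit of 4; remaining capacity is filled optimally with the others.

38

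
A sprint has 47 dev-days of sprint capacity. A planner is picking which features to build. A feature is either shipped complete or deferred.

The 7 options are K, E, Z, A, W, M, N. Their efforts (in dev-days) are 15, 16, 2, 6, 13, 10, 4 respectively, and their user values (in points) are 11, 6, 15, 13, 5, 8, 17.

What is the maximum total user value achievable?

Treat it as a binary knapsack problem.
Take K, Z, A, M, and N: effort 15 + 2 + 6 + 10 + 4 = 37 ≤ 47, user value 11 + 15 + 13 + 8 + 17 = 64.
No other feasible combination does better.

64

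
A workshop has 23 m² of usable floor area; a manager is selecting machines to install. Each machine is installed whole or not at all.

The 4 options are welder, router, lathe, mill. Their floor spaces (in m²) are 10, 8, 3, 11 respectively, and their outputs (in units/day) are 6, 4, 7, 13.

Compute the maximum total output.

router + lathe + mill: floor space 8 + 3 + 11 = 22 ≤ 23, output 4 + 7 + 13 = 24.
lathe + mill: floor space 3 + 11 = 14 ≤ 23, output 7 + 13 = 20.
Best is router, lathe, and mill with total output 24.

24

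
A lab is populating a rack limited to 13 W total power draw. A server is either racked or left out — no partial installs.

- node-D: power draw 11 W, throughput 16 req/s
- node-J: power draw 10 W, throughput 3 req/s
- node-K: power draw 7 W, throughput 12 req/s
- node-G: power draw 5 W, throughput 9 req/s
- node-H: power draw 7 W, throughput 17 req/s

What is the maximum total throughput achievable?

26

node-K + node-G: power draw 7 + 5 = 12 ≤ 13, throughput 12 + 9 = 21.
node-H: power draw 7 ≤ 13, throughput 17.
node-G + node-H: power draw 5 + 7 = 12 ≤ 13, throughput 9 + 17 = 26.
Best is node-G and node-H with total throughput 26.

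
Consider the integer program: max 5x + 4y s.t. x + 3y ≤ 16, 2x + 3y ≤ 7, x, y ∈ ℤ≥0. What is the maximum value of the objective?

(x,y)=(3,0): 1·3+3·0=3≤16, 2·3+3·0=6≤7, objective 15.
(x,y)=(2,1): 1·2+3·1=5≤16, 2·2+3·1=7≤7, objective 14.
(x,y)=(2,0): 1·2+3·0=2≤16, 2·2+3·0=4≤7, objective 10.
Maximum is 15 at (x,y)=(3,0).

15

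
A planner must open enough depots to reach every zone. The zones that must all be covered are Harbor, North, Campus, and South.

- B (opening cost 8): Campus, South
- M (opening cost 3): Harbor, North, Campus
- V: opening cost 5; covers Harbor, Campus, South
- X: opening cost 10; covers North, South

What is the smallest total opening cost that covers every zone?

8

Choose M and V: together they cover Harbor, North, Campus, South — every zone.
Total opening cost: 3 + 5 = 8.
No cover costs less than 8.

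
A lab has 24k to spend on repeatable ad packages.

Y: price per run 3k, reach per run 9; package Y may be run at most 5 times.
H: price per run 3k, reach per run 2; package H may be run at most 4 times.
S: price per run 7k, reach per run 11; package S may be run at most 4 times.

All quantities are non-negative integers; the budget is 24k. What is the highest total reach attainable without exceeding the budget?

56

5×Y and 1×S: price 22 ≤ 24, reach 5·9 + 1·11 = 56.
5×Y and 3×H: price 24 ≤ 24, reach 5·9 + 3·2 = 51.
Best is 56.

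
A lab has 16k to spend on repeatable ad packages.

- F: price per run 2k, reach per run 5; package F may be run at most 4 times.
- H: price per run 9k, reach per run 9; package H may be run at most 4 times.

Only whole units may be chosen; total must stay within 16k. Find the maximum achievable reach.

24

F has the best ratio (5/2); taking only F gives at most 4×5 = 20 (stopped by the supply cap of 4).
Mixing does better — 3×F and 1×H: price 15 ≤ 16, reach 3·5 + 1·9 = 24.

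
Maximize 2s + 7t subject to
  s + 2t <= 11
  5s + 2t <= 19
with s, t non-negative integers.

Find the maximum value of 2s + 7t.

37

Relaxing integrality, the LP optimum is 38.50 at (s,t) = (0, 5.5), which is not an integer point.
(s,t)=(1,5): 1·1+2·5=11≤11, 5·1+2·5=15≤19, objective 37.
(s,t)=(0,5): 1·0+2·5=10≤11, 5·0+2·5=10≤19, objective 35.
(s,t)=(2,4): 1·2+2·4=10≤11, 5·2+2·4=18≤19, objective 32.
The best lattice point is (1,5), giving 37.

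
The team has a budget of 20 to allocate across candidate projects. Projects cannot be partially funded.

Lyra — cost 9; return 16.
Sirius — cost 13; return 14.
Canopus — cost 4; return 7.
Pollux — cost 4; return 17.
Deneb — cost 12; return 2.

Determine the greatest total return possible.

40

This is a 0-1 knapsack instance.
Allowing fractional choices, the relaxed optimum would be about 43.2, but projects are indivisible.
Lyra + Pollux: cost 9 + 4 = 13 ≤ 20, return 16 + 17 = 33.
Lyra + Canopus + Pollux: cost 9 + 4 + 4 = 17 ≤ 20, return 16 + 7 + 17 = 40.
Sirius + Pollux: cost 13 + 4 = 17 ≤ 20, return 14 + 17 = 31.
Best is Lyra, Canopus, and Pollux with total return 40.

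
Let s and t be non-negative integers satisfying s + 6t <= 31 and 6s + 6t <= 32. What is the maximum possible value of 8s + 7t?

40

The continuous relaxation peaks at (5.33, 0) with value 42.67; rounding to a feasible lattice point costs some objective.
(s,t)=(5,0): 1·5+6·0=5≤31, 6·5+6·0=30≤32, objective 40.
(s,t)=(4,1): 1·4+6·1=10≤31, 6·4+6·1=30≤32, objective 39.
(s,t)=(4,0): 1·4+6·0=4≤31, 6·4+6·0=24≤32, objective 32.
The best lattice point is (5,0), giving 40.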